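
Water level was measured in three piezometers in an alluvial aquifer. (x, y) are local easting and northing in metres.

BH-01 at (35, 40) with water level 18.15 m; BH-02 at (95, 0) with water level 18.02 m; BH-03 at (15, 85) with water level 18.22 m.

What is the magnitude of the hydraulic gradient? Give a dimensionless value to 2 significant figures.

With h = a·x + b·y + c and BH-01 as origin, the differences give:
  60·a + (-40)·b = -0.13
  (-20)·a + 45·b = +0.07
Eliminate b (×45 and ×(-40), subtract): 1900·a = -3.050 → a = ∂h/∂x = -0.001605
Back-substitute: b = ∂h/∂y = +0.0008421.
|∇h| = √(-0.001605² + 0.0008421²) = 0.001813

0.0018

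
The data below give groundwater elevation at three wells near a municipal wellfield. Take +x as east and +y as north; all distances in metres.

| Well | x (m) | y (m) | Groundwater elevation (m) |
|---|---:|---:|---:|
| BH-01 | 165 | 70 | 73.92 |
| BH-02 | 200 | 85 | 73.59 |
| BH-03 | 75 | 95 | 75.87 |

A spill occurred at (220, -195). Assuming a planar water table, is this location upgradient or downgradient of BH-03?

Differences from BH-01: to BH-02 (Δx, Δy, Δh) = (35, 15, -0.33); to BH-03 = (-90, 25, +1.95).
Determinant of the coordinate differences = 35·25 − (-90)·15 = 2225.
∂h/∂x = [(-0.33)·25 − (+1.95)·15] / 2225 = -0.01685
∂h/∂y = [35·(+1.95) − (-90)·(-0.33)] / 2225 = +0.01733
Head at (220, -195) = 73.92 + (-0.01685)·(55) + (+0.01733)·(-265) = 68.40 m.
That is lower than the 75.87 m at BH-03, so the point is downgradient.

downgradient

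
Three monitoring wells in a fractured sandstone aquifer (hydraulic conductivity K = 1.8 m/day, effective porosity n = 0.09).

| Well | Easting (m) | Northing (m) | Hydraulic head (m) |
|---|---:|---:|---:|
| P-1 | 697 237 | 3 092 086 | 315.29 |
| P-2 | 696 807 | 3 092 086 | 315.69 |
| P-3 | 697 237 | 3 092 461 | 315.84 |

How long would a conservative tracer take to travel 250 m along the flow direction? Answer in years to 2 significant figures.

20 years

∂h/∂x = (315.69 − 315.29) / (696807 − 697237) = -0.0009302
∂h/∂y = (315.84 − 315.29) / (3092461 − 3092086) = +0.001467
|∇h| = √(-0.0009302² + 0.001467²) = 0.001737
Seepage velocity v = K·i/n = 1.8 × 0.001737 / 0.09 = 0.03474 m/day.
t = 250 / 0.03474 = 7196 days = 19.7 years.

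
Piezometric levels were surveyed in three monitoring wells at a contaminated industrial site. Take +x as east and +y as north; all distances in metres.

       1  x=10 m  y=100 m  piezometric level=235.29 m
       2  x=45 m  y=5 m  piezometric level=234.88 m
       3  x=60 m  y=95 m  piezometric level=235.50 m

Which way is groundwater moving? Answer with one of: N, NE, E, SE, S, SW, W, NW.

Differences from 1: to 2 (Δx, Δy, Δh) = (35, -95, -0.41); to 3 = (50, -5, +0.21).
Solve a·Δx + b·Δy = Δh: det = 35·(-5) − 50·(-95) = 4575.
∂h/∂x = [(-0.41)·(-5) − (+0.21)·(-95)] / 4575 = +0.004809
∂h/∂y = [35·(+0.21) − 50·(-0.41)] / 4575 = +0.006087
Flow = −∇h = (-0.004809 east, -0.006087 north), which points southwest.

SW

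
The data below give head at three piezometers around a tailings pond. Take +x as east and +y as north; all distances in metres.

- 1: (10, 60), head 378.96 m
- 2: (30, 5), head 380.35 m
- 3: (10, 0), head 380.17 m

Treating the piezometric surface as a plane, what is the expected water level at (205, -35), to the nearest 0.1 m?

Three-point gradient (reference 1): Δ to 2 = (20, -55, +1.39), Δ to 3 = (0, -60, +1.21).
∂h/∂x = +0.01404, ∂h/∂y = -0.02017 (det = -1200).
h(205, -35) = 378.96 + (+0.01404)·(195) + (-0.02017)·(-95) = 378.96 +2.738 +1.916 = 383.614 m.

383.6 m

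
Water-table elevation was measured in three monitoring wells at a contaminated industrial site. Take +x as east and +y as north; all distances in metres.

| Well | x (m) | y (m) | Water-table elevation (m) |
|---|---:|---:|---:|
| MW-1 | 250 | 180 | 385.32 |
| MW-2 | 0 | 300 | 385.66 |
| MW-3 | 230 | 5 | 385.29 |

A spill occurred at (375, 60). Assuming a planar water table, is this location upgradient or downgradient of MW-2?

downgradient

Differences from MW-1: to MW-2 (Δx, Δy, Δh) = (-250, 120, +0.34); to MW-3 = (-20, -175, -0.03).
Determinant of the coordinate differences = (-250)·(-175) − (-20)·120 = 46150.
∂h/∂x = [(+0.34)·(-175) − (-0.03)·120] / 46150 = -0.001211
∂h/∂y = [(-250)·(-0.03) − (-20)·(+0.34)] / 46150 = +0.0003099
Head at (375, 60) = 385.32 + (-0.001211)·(125) + (+0.0003099)·(-120) = 385.13 m.
That is lower than the 385.66 m at MW-2, so the point is downgradient.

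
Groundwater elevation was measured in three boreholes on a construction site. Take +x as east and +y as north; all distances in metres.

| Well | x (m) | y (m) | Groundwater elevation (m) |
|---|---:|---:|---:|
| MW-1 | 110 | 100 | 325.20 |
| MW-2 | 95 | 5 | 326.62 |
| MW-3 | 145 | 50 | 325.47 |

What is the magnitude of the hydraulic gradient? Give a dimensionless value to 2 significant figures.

Taking MW-1 as reference: MW-2−MW-1 = (-15, -95, +1.42); MW-3−MW-1 = (35, -50, +0.27).
Solve a·Δx + b·Δy = Δh: det = (-15)·(-50) − 35·(-95) = 4075.
∂h/∂x = [(+1.42)·(-50) − (+0.27)·(-95)] / 4075 = -0.01113
∂h/∂y = [(-15)·(+0.27) − 35·(+1.42)] / 4075 = -0.01319
|∇h| = √(-0.01113² + -0.01319²) = 0.01726

0.017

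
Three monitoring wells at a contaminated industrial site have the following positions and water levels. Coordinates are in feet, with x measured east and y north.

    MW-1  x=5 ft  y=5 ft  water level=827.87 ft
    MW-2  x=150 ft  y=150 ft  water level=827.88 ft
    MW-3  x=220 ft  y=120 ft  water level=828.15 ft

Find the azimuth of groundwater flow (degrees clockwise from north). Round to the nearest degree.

314°

Taking MW-1 as reference: MW-2−MW-1 = (145, 145, +0.01); MW-3−MW-1 = (215, 115, +0.28).
Solve a·Δx + b·Δy = Δh: det = 145·115 − 215·145 = -14500.
∂h/∂x = [(+0.01)·115 − (+0.28)·145] / -14500 = +0.002721
∂h/∂y = [145·(+0.28) − 215·(+0.01)] / -14500 = -0.002652
Flow direction (−∇h) has components (-0.002721 E, +0.002652 N).
Azimuth = atan2(E, N) = atan2(-0.002721, +0.002652) = 314.3° ≈ 314°.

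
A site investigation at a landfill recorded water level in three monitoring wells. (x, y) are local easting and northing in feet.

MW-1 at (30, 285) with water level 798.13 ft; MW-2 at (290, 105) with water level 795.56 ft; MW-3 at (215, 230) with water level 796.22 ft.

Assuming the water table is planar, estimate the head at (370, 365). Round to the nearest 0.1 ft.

With h = a·x + b·y + c and MW-1 as origin, the differences give:
  260·a + (-180)·b = -2.57
  185·a + (-55)·b = -1.91
Eliminate b (×(-55) and ×(-180), subtract): 19000·a = -202.450 → a = ∂h/∂x = -0.01066
Back-substitute: b = ∂h/∂y = -0.001113.
h(370, 365) = 798.13 + (-0.01066)·(340) + (-0.001113)·(80) = 798.13 -3.623 -0.089 = 794.418 ft.

794.4 ft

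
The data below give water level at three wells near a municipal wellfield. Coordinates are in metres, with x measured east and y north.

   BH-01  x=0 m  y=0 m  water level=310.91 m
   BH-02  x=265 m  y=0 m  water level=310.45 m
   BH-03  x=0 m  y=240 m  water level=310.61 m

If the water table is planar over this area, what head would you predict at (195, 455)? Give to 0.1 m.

310.0 m

∂h/∂x = (310.45 − 310.91) / (265 − 0) = -0.001736
∂h/∂y = (310.61 − 310.91) / (240 − 0) = -0.001250
h(195, 455) = 310.91 + (-0.001736)·(195) + (-0.001250)·(455) = 310.91 -0.338 -0.569 = 310.003 m.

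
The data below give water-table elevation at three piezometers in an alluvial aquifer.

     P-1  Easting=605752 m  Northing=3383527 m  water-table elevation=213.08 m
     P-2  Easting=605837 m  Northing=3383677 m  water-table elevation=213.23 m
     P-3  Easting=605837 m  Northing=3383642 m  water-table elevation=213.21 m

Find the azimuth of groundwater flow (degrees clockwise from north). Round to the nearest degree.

233°

With h = a·x + b·y + c and P-1 as origin, the differences give:
  85·a + 150·b = +0.15
  85·a + 115·b = +0.13
Eliminate b (×115 and ×150, subtract): -2975·a = -2.250 → a = ∂h/∂x = +0.0007563
Back-substitute: b = ∂h/∂y = +0.0005714.
Flow direction (−∇h) has components (-0.0007563 E, -0.0005714 N).
Azimuth = atan2(E, N) = atan2(-0.0007563, -0.0005714) = 232.9° ≈ 233°.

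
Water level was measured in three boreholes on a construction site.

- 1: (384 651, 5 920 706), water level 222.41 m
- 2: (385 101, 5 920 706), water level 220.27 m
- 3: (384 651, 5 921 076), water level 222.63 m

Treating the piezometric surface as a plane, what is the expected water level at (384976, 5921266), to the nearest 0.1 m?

∂h/∂x = (220.27 − 222.41) / (385101 − 384651) = -0.004756
∂h/∂y = (222.63 − 222.41) / (5921076 − 5920706) = +0.0005946
h(384976, 5921266) = 222.41 + (-0.004756)·(325) + (+0.0005946)·(560) = 222.41 -1.546 +0.333 = 221.197 m.

221.2 m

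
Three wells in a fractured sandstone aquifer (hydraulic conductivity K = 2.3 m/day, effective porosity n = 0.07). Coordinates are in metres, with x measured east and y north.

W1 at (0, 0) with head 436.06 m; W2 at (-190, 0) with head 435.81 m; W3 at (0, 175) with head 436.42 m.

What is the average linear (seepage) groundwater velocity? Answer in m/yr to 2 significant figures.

∂h/∂x = (435.81 − 436.06) / (-190 − 0) = +0.001316
∂h/∂y = (436.42 − 436.06) / (175 − 0) = +0.002057
|∇h| = √(0.001316² + 0.002057²) = 0.002442
Seepage velocity v = K·i/n = 2.3 × 0.002442 / 0.07 = 0.08024 m/day = 29.31 m/yr.

29 m/yr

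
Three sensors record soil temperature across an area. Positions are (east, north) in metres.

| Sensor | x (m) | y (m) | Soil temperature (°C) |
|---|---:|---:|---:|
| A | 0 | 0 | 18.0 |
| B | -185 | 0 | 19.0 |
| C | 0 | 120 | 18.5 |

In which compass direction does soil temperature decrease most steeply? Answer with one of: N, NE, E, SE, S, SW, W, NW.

∂T/∂x = (19.0 − 18.0) / (-185 − 0) = -0.005405
∂T/∂y = (18.5 − 18.0) / (120 − 0) = +0.004167
Steepest decrease is along −∇f = (+0.005405 E, -0.004167 N) → southeast.

SE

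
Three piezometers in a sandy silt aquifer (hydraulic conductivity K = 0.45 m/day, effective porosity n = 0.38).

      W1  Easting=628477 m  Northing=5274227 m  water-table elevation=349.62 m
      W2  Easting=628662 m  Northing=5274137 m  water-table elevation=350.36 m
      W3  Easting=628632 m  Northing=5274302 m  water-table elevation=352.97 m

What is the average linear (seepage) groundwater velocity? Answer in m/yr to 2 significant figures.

9.6 m/yr

Three-point gradient (reference W1): Δ to W2 = (185, -90, +0.74), Δ to W3 = (155, 75, +3.35).
∂h/∂x = +0.01283, ∂h/∂y = +0.01815 (det = 27825).
|∇h| = √(0.01283² + 0.01815²) = 0.02223
Seepage velocity v = K·i/n = 0.45 × 0.02223 / 0.38 = 0.02633 m/day = 9.617 m/yr.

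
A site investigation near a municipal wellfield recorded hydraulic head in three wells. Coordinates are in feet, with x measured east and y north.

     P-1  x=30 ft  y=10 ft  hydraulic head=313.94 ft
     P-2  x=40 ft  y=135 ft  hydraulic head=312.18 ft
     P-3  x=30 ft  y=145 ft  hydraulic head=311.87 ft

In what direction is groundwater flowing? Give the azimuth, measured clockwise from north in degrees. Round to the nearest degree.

314°

With h = a·x + b·y + c and P-1 as origin, the differences give:
  10·a + 125·b = -1.76
  0·a + 135·b = -2.07
Eliminate b (×135 and ×125, subtract): 1350·a = 21.150 → a = ∂h/∂x = +0.01567
Back-substitute: b = ∂h/∂y = -0.01533.
Flow direction (−∇h) has components (-0.01567 E, +0.01533 N).
Azimuth = atan2(E, N) = atan2(-0.01567, +0.01533) = 314.4° ≈ 314°.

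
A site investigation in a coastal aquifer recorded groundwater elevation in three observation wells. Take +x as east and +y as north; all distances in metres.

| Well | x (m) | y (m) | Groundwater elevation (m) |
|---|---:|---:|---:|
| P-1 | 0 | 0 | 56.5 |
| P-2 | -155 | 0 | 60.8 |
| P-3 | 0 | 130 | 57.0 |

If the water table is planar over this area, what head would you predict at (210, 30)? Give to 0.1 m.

50.8 m

∂h/∂x = (60.8 − 56.5) / (-155 − 0) = -0.02774
∂h/∂y = (57.0 − 56.5) / (130 − 0) = +0.003846
h(210, 30) = 56.5 + (-0.02774)·(210) + (+0.003846)·(30) = 56.5 -5.826 +0.115 = 50.790 m.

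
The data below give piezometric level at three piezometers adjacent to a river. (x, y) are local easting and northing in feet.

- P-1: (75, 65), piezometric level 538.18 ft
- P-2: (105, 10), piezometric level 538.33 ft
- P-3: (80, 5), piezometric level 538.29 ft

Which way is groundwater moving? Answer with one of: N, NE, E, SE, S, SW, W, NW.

NW

With h = a·x + b·y + c and P-1 as origin, the differences give:
  30·a + (-55)·b = +0.15
  5·a + (-60)·b = +0.11
Eliminate b (×(-60) and ×(-55), subtract): -1525·a = -2.950 → a = ∂h/∂x = +0.001934
Back-substitute: b = ∂h/∂y = -0.001672.
Flow = −∇h = (-0.001934 east, +0.001672 north), which points northwest.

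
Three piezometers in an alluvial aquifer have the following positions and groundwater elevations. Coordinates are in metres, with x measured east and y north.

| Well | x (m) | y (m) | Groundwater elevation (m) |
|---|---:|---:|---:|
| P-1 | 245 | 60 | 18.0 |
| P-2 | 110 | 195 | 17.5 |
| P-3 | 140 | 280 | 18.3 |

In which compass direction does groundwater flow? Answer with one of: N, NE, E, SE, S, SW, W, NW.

SW

Differences from P-1: to P-2 (Δx, Δy, Δh) = (-135, 135, -0.5); to P-3 = (-105, 220, +0.3).
Solve a·Δx + b·Δy = Δh: det = (-135)·220 − (-105)·135 = -15525.
∂h/∂x = [(-0.5)·220 − (+0.3)·135] / -15525 = +0.009694
∂h/∂y = [(-135)·(+0.3) − (-105)·(-0.5)] / -15525 = +0.005990
Flow = −∇h = (-0.009694 east, -0.005990 north), which points southwest.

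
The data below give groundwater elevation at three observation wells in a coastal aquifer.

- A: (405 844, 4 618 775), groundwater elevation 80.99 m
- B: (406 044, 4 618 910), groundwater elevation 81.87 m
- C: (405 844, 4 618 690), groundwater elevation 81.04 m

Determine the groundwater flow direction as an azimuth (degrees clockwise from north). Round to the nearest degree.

277°

Taking A as reference: B−A = (200, 135, +0.88); C−A = (0, -85, +0.05).
Solve a·Δx + b·Δy = Δh: det = 200·(-85) − 0·135 = -17000.
∂h/∂x = [(+0.88)·(-85) − (+0.05)·135] / -17000 = +0.004797
∂h/∂y = [200·(+0.05) − 0·(+0.88)] / -17000 = -0.0005882
Flow direction (−∇h) has components (-0.004797 E, +0.0005882 N).
Azimuth = atan2(E, N) = atan2(-0.004797, +0.0005882) = 277.0° ≈ 277°.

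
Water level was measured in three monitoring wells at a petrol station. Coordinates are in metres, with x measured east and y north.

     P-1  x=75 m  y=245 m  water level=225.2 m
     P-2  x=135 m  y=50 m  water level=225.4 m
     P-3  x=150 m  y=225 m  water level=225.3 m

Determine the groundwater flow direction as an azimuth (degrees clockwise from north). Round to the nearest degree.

Differences from P-1: to P-2 (Δx, Δy, Δh) = (60, -195, +0.2); to P-3 = (75, -20, +0.1).
Determinant of the coordinate differences = 60·(-20) − 75·(-195) = 13425.
∂h/∂x = [(+0.2)·(-20) − (+0.1)·(-195)] / 13425 = +0.001155
∂h/∂y = [60·(+0.1) − 75·(+0.2)] / 13425 = -0.0006704
Flow direction (−∇h) has components (-0.001155 E, +0.0006704 N).
Azimuth = atan2(E, N) = atan2(-0.001155, +0.0006704) = 300.1° ≈ 300°.

300°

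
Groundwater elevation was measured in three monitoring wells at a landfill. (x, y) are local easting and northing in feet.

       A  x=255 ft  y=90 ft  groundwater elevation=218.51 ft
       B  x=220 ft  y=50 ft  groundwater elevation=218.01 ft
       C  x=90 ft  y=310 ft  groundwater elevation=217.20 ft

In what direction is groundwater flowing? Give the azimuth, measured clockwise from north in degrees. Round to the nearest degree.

257°

Taking A as reference: B−A = (-35, -40, -0.50); C−A = (-165, 220, -1.31).
Solve a·Δx + b·Δy = Δh: det = (-35)·220 − (-165)·(-40) = -14300.
∂h/∂x = [(-0.50)·220 − (-1.31)·(-40)] / -14300 = +0.01136
∂h/∂y = [(-35)·(-1.31) − (-165)·(-0.50)] / -14300 = +0.002563
Flow direction (−∇h) has components (-0.01136 E, -0.002563 N).
Azimuth = atan2(E, N) = atan2(-0.01136, -0.002563) = 257.3° ≈ 257°.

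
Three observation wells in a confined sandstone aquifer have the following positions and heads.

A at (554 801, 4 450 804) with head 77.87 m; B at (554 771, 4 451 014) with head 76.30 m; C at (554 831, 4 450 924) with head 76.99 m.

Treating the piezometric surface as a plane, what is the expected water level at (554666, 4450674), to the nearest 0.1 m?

78.8 m

With h = a·x + b·y + c and A as origin, the differences give:
  (-30)·a + 210·b = -1.57
  30·a + 120·b = -0.88
Eliminate b (×120 and ×210, subtract): -9900·a = -3.600 → a = ∂h/∂x = +0.0003636
Back-substitute: b = ∂h/∂y = -0.007424.
h(554666, 4450674) = 77.87 + (+0.0003636)·(-135) + (-0.007424)·(-130) = 77.87 -0.049 +0.965 = 78.786 m.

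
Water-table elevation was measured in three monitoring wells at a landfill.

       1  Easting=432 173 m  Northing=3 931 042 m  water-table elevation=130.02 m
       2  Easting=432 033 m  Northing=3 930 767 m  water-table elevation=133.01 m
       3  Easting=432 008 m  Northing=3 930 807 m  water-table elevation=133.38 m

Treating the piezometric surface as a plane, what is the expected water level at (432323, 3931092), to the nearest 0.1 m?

Differences from 1: to 2 (Δx, Δy, Δh) = (-140, -275, +2.99); to 3 = (-165, -235, +3.36).
Solve a·Δx + b·Δy = Δh: det = (-140)·(-235) − (-165)·(-275) = -12475.
∂h/∂x = [(+2.99)·(-235) − (+3.36)·(-275)] / -12475 = -0.01774
∂h/∂y = [(-140)·(+3.36) − (-165)·(+2.99)] / -12475 = -0.001840
h(432323, 3931092) = 130.02 + (-0.01774)·(150) + (-0.001840)·(50) = 130.02 -2.662 -0.092 = 127.266 m.

127.3 m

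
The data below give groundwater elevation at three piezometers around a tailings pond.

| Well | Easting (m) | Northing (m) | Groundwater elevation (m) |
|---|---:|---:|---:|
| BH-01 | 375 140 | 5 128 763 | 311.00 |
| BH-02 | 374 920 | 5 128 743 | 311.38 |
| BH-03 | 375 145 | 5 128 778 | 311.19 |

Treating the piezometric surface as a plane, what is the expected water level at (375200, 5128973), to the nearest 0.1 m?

Taking BH-01 as reference: BH-02−BH-01 = (-220, -20, +0.38); BH-03−BH-01 = (5, 15, +0.19).
Solve a·Δx + b·Δy = Δh: det = (-220)·15 − 5·(-20) = -3200.
∂h/∂x = [(+0.38)·15 − (+0.19)·(-20)] / -3200 = -0.002969
∂h/∂y = [(-220)·(+0.19) − 5·(+0.38)] / -3200 = +0.01366
h(375200, 5128973) = 311.00 + (-0.002969)·(60) + (+0.01366)·(210) = 311.00 -0.178 +2.868 = 313.690 m.

313.7 m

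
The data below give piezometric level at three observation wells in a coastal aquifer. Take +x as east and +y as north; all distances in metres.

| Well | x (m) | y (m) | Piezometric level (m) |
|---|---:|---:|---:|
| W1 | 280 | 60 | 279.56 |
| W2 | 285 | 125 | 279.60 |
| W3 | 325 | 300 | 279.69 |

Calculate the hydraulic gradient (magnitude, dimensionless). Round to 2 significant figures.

0.00094

Three-point gradient (reference W1): Δ to W2 = (5, 65, +0.04), Δ to W3 = (45, 240, +0.13).
∂h/∂x = -0.0006667, ∂h/∂y = +0.0006667 (det = -1725).
|∇h| = √(-0.0006667² + 0.0006667²) = 0.0009429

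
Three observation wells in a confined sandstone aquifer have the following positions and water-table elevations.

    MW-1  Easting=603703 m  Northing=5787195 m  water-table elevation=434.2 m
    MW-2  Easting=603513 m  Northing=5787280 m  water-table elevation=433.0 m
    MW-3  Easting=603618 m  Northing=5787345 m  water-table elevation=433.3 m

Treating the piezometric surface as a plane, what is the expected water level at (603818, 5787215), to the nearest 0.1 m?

With h = a·x + b·y + c and MW-1 as origin, the differences give:
  (-190)·a + 85·b = -1.2
  (-85)·a + 150·b = -0.9
Eliminate b (×150 and ×85, subtract): -21275·a = -103.50 → a = ∂h/∂x = +0.004865
Back-substitute: b = ∂h/∂y = -0.003243.
h(603818, 5787215) = 434.2 + (+0.004865)·(115) + (-0.003243)·(20) = 434.2 +0.559 -0.065 = 434.695 m.

434.7 m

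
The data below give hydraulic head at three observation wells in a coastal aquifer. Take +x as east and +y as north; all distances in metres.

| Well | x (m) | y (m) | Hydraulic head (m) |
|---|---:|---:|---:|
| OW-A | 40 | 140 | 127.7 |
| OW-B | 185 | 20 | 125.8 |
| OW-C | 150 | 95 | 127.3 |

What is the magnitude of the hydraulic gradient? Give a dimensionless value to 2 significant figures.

Taking OW-A as reference: OW-B−OW-A = (145, -120, -1.9); OW-C−OW-A = (110, -45, -0.4).
Determinant of the coordinate differences = 145·(-45) − 110·(-120) = 6675.
∂h/∂x = [(-1.9)·(-45) − (-0.4)·(-120)] / 6675 = +0.005618
∂h/∂y = [145·(-0.4) − 110·(-1.9)] / 6675 = +0.02262
|∇h| = √(0.005618² + 0.02262²) = 0.02331

0.023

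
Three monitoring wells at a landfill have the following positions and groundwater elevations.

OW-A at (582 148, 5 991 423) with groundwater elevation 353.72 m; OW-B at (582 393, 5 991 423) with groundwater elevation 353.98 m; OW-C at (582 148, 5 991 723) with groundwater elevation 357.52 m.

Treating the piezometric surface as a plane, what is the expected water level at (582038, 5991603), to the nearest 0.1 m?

∂h/∂x = (353.98 − 353.72) / (582393 − 582148) = +0.001061
∂h/∂y = (357.52 − 353.72) / (5991723 − 5991423) = +0.01267
h(582038, 5991603) = 353.72 + (+0.001061)·(-110) + (+0.01267)·(180) = 353.72 -0.117 +2.280 = 355.883 m.

355.9 m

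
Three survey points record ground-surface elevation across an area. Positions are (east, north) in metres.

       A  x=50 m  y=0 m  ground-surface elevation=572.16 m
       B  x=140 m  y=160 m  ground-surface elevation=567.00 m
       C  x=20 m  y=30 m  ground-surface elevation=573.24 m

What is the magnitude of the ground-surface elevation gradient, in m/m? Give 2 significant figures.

Differences from A: to B (Δx, Δy, Δh) = (90, 160, -5.16); to C = (-30, 30, +1.08).
Solve a·Δx + b·Δy = Δz: det = 90·30 − (-30)·160 = 7500.
∂z/∂x = [(-5.16)·30 − (+1.08)·160] / 7500 = -0.04368
∂z/∂y = [90·(+1.08) − (-30)·(-5.16)] / 7500 = -0.007680
|∇f| = √(-0.04368² + -0.007680²) = 0.04435 m/m

0.044 m/m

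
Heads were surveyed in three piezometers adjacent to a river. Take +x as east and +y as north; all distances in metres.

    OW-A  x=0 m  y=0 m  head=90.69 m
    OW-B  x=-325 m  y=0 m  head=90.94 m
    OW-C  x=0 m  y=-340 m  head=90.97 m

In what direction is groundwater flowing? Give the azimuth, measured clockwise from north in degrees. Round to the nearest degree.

043°

∂h/∂x = (90.94 − 90.69) / (-325 − 0) = -0.0007692
∂h/∂y = (90.97 − 90.69) / (-340 − 0) = -0.0008235
Flow direction (−∇h) has components (+0.0007692 E, +0.0008235 N).
Azimuth = atan2(E, N) = atan2(+0.0007692, +0.0008235) = 43.0° ≈ 043°.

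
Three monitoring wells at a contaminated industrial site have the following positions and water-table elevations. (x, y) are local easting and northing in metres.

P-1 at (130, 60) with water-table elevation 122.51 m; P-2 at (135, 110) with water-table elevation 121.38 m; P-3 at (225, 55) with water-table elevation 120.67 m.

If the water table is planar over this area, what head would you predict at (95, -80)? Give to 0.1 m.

126.1 m

Taking P-1 as reference: P-2−P-1 = (5, 50, -1.13); P-3−P-1 = (95, -5, -1.84).
Determinant of the coordinate differences = 5·(-5) − 95·50 = -4775.
∂h/∂x = [(-1.13)·(-5) − (-1.84)·50] / -4775 = -0.02045
∂h/∂y = [5·(-1.84) − 95·(-1.13)] / -4775 = -0.02055
h(95, -80) = 122.51 + (-0.02045)·(-35) + (-0.02055)·(-140) = 122.51 +0.716 +2.878 = 126.103 m.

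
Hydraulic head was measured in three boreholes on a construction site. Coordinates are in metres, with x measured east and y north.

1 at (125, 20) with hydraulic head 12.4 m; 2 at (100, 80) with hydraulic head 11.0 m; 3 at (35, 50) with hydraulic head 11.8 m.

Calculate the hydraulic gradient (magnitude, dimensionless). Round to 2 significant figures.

With h = a·x + b·y + c and 1 as origin, the differences give:
  (-25)·a + 60·b = -1.4
  (-90)·a + 30·b = -0.6
Eliminate b (×30 and ×60, subtract): 4650·a = -6.00 → a = ∂h/∂x = -0.001290
Back-substitute: b = ∂h/∂y = -0.02387.
|∇h| = √(-0.001290² + -0.02387²) = 0.0239

0.024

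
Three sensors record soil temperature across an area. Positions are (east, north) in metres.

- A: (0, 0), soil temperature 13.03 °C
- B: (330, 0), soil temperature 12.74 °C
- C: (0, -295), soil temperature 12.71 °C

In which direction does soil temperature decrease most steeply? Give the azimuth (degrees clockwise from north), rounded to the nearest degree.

141°

∂T/∂x = (12.74 − 13.03) / (330 − 0) = -0.0008788
∂T/∂y = (12.71 − 13.03) / (-295 − 0) = +0.001085
Steepest decrease is along −∇f: components (+0.0008788 E, -0.001085 N).
Azimuth = atan2(+0.0008788, -0.001085) = 141.0° ≈ 141°.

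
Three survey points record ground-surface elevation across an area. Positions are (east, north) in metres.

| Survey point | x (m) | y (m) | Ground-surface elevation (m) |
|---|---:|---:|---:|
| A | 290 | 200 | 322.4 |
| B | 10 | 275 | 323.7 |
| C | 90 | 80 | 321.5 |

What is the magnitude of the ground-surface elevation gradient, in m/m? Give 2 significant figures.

Differences from A: to B (Δx, Δy, Δh) = (-280, 75, +1.3); to C = (-200, -120, -0.9).
Determinant of the coordinate differences = (-280)·(-120) − (-200)·75 = 48600.
∂z/∂x = [(+1.3)·(-120) − (-0.9)·75] / 48600 = -0.001821
∂z/∂y = [(-280)·(-0.9) − (-200)·(+1.3)] / 48600 = +0.01053
|∇f| = √(-0.001821² + 0.01053²) = 0.01069 m/m

0.011 m/m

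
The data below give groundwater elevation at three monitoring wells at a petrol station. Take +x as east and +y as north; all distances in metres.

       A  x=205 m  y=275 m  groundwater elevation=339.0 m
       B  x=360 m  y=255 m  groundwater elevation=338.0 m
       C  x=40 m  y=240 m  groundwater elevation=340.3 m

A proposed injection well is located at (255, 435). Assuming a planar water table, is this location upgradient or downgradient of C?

downgradient

Differences from A: to B (Δx, Δy, Δh) = (155, -20, -1.0); to C = (-165, -35, +1.3).
Determinant of the coordinate differences = 155·(-35) − (-165)·(-20) = -8725.
∂h/∂x = [(-1.0)·(-35) − (+1.3)·(-20)] / -8725 = -0.006991
∂h/∂y = [155·(+1.3) − (-165)·(-1.0)] / -8725 = -0.004183
Head at (255, 435) = 339.0 + (-0.006991)·(50) + (-0.004183)·(160) = 337.98 m.
That is lower than the 340.3 m at C, so the point is downgradient.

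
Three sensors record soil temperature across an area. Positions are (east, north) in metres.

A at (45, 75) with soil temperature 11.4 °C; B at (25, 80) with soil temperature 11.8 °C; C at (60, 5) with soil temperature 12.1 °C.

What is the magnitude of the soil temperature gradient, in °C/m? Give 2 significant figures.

0.028 °C/m

Taking A as reference: B−A = (-20, 5, +0.4); C−A = (15, -70, +0.7).
Solve a·Δx + b·Δy = ΔT: det = (-20)·(-70) − 15·5 = 1325.
∂T/∂x = [(+0.4)·(-70) − (+0.7)·5] / 1325 = -0.02377
∂T/∂y = [(-20)·(+0.7) − 15·(+0.4)] / 1325 = -0.01509
|∇f| = √(-0.02377² + -0.01509²) = 0.02816 °C/m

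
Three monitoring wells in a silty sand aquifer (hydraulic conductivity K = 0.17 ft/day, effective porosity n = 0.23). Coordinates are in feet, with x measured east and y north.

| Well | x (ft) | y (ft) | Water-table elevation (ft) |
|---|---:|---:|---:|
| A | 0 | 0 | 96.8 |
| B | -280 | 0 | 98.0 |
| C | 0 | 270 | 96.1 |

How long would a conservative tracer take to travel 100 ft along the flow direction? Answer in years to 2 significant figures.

∂h/∂x = (98.0 − 96.8) / (-280 − 0) = -0.004286
∂h/∂y = (96.1 − 96.8) / (270 − 0) = -0.002593
|∇h| = √(-0.004286² + -0.002593²) = 0.005009
Seepage velocity v = K·i/n = 0.17 × 0.005009 / 0.23 = 0.003702 ft/day.
t = 100 / 0.003702 = 2.701e+04 days = 73.9 years.

74 years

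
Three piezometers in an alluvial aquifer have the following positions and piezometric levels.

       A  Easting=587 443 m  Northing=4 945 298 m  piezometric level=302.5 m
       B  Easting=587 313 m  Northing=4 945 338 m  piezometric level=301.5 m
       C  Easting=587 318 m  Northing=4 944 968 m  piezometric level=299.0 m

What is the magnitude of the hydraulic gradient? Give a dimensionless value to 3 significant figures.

0.0120

With h = a·x + b·y + c and A as origin, the differences give:
  (-130)·a + 40·b = -1.0
  (-125)·a + (-330)·b = -3.5
Eliminate b (×(-330) and ×40, subtract): 47900·a = 470.00 → a = ∂h/∂x = +0.009812
Back-substitute: b = ∂h/∂y = +0.006889.
|∇h| = √(0.009812² + 0.006889²) = 0.01199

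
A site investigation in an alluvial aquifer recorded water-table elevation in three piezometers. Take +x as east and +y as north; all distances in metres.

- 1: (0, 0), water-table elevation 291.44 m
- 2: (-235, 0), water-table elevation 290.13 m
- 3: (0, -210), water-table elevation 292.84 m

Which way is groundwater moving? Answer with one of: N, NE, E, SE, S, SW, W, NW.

∂h/∂x = (290.13 − 291.44) / (-235 − 0) = +0.005574
∂h/∂y = (292.84 − 291.44) / (-210 − 0) = -0.006667
Flow = −∇h = (-0.005574 east, +0.006667 north), which points northwest.

NW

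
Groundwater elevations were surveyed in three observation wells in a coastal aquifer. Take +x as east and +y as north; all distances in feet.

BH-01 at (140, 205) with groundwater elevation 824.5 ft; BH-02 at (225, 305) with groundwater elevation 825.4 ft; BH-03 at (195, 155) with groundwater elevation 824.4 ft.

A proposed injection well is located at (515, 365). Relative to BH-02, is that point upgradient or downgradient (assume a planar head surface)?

upgradient

Taking BH-01 as reference: BH-02−BH-01 = (85, 100, +0.9); BH-03−BH-01 = (55, -50, -0.1).
Determinant of the coordinate differences = 85·(-50) − 55·100 = -9750.
∂h/∂x = [(+0.9)·(-50) − (-0.1)·100] / -9750 = +0.003590
∂h/∂y = [85·(-0.1) − 55·(+0.9)] / -9750 = +0.005949
Head at (515, 365) = 824.5 + (+0.003590)·(375) + (+0.005949)·(160) = 826.80 ft.
That is higher than the 825.4 ft at BH-02, so the point is upgradient.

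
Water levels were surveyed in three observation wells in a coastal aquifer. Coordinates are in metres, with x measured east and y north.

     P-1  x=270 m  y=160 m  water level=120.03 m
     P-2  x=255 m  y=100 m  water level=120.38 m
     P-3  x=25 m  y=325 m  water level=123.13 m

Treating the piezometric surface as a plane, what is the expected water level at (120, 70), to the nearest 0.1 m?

122.4 m

Differences from P-1: to P-2 (Δx, Δy, Δh) = (-15, -60, +0.35); to P-3 = (-245, 165, +3.10).
Solve a·Δx + b·Δy = Δh: det = (-15)·165 − (-245)·(-60) = -17175.
∂h/∂x = [(+0.35)·165 − (+3.10)·(-60)] / -17175 = -0.01419
∂h/∂y = [(-15)·(+3.10) − (-245)·(+0.35)] / -17175 = -0.002285
h(120, 70) = 120.03 + (-0.01419)·(-150) + (-0.002285)·(-90) = 120.03 +2.129 +0.206 = 122.364 m.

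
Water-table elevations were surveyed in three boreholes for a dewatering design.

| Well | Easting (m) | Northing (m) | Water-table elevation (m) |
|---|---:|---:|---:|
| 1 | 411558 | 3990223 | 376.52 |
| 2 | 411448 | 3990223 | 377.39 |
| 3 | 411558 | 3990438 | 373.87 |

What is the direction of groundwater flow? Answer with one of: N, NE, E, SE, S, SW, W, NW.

∂h/∂x = (377.39 − 376.52) / (411448 − 411558) = -0.007909
∂h/∂y = (373.87 − 376.52) / (3990438 − 3990223) = -0.01233
Flow = −∇h = (+0.007909 east, +0.01233 north), which points northeast.

NE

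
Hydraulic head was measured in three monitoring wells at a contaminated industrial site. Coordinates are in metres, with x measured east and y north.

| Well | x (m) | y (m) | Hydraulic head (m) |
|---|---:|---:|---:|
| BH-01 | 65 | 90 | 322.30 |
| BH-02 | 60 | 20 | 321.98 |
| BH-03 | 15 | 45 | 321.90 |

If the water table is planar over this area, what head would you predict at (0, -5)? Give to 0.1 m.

Differences from BH-01: to BH-02 (Δx, Δy, Δh) = (-5, -70, -0.32); to BH-03 = (-50, -45, -0.40).
Solve a·Δx + b·Δy = Δh: det = (-5)·(-45) − (-50)·(-70) = -3275.
∂h/∂x = [(-0.32)·(-45) − (-0.40)·(-70)] / -3275 = +0.004153
∂h/∂y = [(-5)·(-0.40) − (-50)·(-0.32)] / -3275 = +0.004275
h(0, -5) = 322.30 + (+0.004153)·(-65) + (+0.004275)·(-95) = 322.30 -0.270 -0.406 = 321.624 m.

321.6 m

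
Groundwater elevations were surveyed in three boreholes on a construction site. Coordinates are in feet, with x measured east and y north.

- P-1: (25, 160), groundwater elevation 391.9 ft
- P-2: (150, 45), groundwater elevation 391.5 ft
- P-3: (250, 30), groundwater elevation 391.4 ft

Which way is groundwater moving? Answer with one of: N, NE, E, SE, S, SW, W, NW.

S

Differences from P-1: to P-2 (Δx, Δy, Δh) = (125, -115, -0.4); to P-3 = (225, -130, -0.5).
Solve a·Δx + b·Δy = Δh: det = 125·(-130) − 225·(-115) = 9625.
∂h/∂x = [(-0.4)·(-130) − (-0.5)·(-115)] / 9625 = -0.0005714
∂h/∂y = [125·(-0.5) − 225·(-0.4)] / 9625 = +0.002857
Flow = −∇h = (+0.0005714 east, -0.002857 north), which points south.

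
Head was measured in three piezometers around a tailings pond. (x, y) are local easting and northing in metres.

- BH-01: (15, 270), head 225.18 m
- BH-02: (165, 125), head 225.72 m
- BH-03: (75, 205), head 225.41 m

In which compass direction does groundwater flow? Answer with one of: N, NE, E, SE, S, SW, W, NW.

NW

Taking BH-01 as reference: BH-02−BH-01 = (150, -145, +0.54); BH-03−BH-01 = (60, -65, +0.23).
Solve a·Δx + b·Δy = Δh: det = 150·(-65) − 60·(-145) = -1050.
∂h/∂x = [(+0.54)·(-65) − (+0.23)·(-145)] / -1050 = +0.001667
∂h/∂y = [150·(+0.23) − 60·(+0.54)] / -1050 = -0.002000
Flow = −∇h = (-0.001667 east, +0.002000 north), which points northwest.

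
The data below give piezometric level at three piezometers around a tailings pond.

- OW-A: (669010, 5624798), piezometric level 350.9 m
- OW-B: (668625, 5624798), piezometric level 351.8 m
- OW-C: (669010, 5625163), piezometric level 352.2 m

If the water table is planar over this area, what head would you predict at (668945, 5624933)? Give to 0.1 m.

351.5 m

∂h/∂x = (351.8 − 350.9) / (668625 − 669010) = -0.002338
∂h/∂y = (352.2 − 350.9) / (5625163 − 5624798) = +0.003562
h(668945, 5624933) = 350.9 + (-0.002338)·(-65) + (+0.003562)·(135) = 350.9 +0.152 +0.481 = 351.533 m.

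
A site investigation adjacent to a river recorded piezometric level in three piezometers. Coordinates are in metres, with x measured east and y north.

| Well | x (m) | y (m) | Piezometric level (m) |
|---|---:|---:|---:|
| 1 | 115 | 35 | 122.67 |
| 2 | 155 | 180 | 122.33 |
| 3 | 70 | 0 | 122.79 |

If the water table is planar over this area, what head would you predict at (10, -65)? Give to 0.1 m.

With h = a·x + b·y + c and 1 as origin, the differences give:
  40·a + 145·b = -0.34
  (-45)·a + (-35)·b = +0.12
Eliminate b (×(-35) and ×145, subtract): 5125·a = -5.500 → a = ∂h/∂x = -0.001073
Back-substitute: b = ∂h/∂y = -0.002049.
h(10, -65) = 122.67 + (-0.001073)·(-105) + (-0.002049)·(-100) = 122.67 +0.113 +0.205 = 122.988 m.

123.0 m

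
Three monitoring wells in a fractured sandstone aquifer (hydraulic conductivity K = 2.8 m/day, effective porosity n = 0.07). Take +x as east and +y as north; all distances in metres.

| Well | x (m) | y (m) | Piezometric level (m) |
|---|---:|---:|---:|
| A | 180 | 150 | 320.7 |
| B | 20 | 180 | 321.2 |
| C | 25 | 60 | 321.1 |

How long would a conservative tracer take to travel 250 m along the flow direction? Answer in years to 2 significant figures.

Three-point gradient (reference A): Δ to B = (-160, 30, +0.5), Δ to C = (-155, -90, +0.4).
∂h/∂x = -0.002992, ∂h/∂y = +0.0007087 (det = 19050).
|∇h| = √(-0.002992² + 0.0007087²) = 0.003075
Seepage velocity v = K·i/n = 2.8 × 0.003075 / 0.07 = 0.123 m/day.
t = 250 / 0.123 = 2033 days = 5.57 years.

5.6 years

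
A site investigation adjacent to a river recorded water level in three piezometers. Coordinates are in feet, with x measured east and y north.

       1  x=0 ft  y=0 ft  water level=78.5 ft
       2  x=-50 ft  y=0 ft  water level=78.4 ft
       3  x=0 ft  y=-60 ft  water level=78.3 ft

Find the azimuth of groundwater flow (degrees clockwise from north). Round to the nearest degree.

211°

∂h/∂x = (78.4 − 78.5) / (-50 − 0) = +0.002000
∂h/∂y = (78.3 − 78.5) / (-60 − 0) = +0.003333
Flow direction (−∇h) has components (-0.002000 E, -0.003333 N).
Azimuth = atan2(E, N) = atan2(-0.002000, -0.003333) = 211.0° ≈ 211°.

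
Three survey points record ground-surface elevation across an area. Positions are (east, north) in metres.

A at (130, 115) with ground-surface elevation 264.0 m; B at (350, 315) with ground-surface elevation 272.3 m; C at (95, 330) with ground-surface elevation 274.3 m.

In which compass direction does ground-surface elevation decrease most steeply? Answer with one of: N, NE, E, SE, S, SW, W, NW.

With z = a·x + b·y + c and A as origin, the differences give:
  220·a + 200·b = +8.3
  (-35)·a + 215·b = +10.3
Eliminate b (×215 and ×200, subtract): 54300·a = -275.50 → a = ∂z/∂x = -0.005074
Back-substitute: b = ∂z/∂y = +0.04708.
Steepest decrease is along −∇f = (+0.005074 E, -0.04708 N) → south.

S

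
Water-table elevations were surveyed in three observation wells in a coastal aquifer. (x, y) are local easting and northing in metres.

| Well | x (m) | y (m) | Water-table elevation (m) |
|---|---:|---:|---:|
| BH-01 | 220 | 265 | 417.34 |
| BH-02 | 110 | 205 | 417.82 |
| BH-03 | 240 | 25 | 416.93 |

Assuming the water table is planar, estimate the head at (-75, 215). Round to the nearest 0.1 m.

With h = a·x + b·y + c and BH-01 as origin, the differences give:
  (-110)·a + (-60)·b = +0.48
  20·a + (-240)·b = -0.41
Eliminate b (×(-240) and ×(-60), subtract): 27600·a = -139.800 → a = ∂h/∂x = -0.005065
Back-substitute: b = ∂h/∂y = +0.001286.
h(-75, 215) = 417.34 + (-0.005065)·(-295) + (+0.001286)·(-50) = 417.34 +1.494 -0.064 = 418.770 m.

418.8 m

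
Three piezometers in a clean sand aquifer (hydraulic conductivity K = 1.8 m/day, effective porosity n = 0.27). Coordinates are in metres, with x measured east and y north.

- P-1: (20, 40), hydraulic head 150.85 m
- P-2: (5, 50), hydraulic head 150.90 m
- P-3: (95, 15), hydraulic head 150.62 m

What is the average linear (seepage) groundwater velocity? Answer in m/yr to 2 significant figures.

7.1 m/yr

With h = a·x + b·y + c and P-1 as origin, the differences give:
  (-15)·a + 10·b = +0.05
  75·a + (-25)·b = -0.23
Eliminate b (×(-25) and ×10, subtract): -375·a = 1.050 → a = ∂h/∂x = -0.002800
Back-substitute: b = ∂h/∂y = +0.0008000.
|∇h| = √(-0.002800² + 0.0008000²) = 0.002912
Seepage velocity v = K·i/n = 1.8 × 0.002912 / 0.27 = 0.01941 m/day = 7.09 m/yr.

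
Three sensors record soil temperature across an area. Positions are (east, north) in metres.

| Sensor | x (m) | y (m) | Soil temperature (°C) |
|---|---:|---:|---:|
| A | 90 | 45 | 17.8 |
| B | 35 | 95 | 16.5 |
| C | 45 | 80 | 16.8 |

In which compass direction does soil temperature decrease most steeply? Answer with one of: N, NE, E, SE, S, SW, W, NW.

Three-point gradient (reference A): Δ to B = (-55, 50, -1.3), Δ to C = (-45, 35, -1.0).
∂T/∂x = +0.01385, ∂T/∂y = -0.01077 (det = 325).
Steepest decrease is along −∇f = (-0.01385 E, +0.01077 N) → northwest.

NW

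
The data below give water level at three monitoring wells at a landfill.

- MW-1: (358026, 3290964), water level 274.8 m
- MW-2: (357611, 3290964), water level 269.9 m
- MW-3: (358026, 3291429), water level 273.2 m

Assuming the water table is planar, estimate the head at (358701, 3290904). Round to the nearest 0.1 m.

∂h/∂x = (269.9 − 274.8) / (357611 − 358026) = +0.01181
∂h/∂y = (273.2 − 274.8) / (3291429 − 3290964) = -0.003441
h(358701, 3290904) = 274.8 + (+0.01181)·(675) + (-0.003441)·(-60) = 274.8 +7.970 +0.206 = 282.976 m.

283.0 m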